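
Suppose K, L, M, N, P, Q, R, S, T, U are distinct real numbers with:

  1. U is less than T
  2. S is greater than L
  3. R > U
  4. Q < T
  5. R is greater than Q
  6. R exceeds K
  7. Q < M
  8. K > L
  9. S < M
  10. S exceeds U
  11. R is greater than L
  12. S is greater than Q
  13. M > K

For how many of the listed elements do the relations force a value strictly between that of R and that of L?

1

Chaining upward from L reaches: K, S, M.
Chaining downward from R reaches: U, K, Q.
Strictly between L and R are those in both lists: K — 1 element.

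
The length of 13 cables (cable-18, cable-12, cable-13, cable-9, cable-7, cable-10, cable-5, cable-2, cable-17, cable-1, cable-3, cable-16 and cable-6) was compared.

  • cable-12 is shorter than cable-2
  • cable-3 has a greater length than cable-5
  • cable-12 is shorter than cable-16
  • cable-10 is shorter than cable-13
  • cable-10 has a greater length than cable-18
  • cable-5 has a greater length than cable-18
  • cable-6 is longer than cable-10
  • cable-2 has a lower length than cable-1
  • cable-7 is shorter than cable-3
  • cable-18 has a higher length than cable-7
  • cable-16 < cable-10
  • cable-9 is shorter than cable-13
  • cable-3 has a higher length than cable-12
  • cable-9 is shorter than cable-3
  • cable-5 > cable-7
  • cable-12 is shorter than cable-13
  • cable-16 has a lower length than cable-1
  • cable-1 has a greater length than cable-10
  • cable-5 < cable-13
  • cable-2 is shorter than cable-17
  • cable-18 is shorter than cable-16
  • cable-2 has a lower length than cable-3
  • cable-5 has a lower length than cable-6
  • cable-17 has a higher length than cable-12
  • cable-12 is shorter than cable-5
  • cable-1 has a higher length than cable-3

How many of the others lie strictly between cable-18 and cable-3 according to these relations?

The relations place cable-18 below cable-3. An element lies strictly between them when it is forced above cable-18 and also forced below cable-3.
Above cable-18: {cable-16, cable-5, cable-10, cable-1, cable-6, cable-13}. Below cable-3: {cable-12, cable-7, cable-9, cable-5, cable-2}.
Intersection: {cable-5} — 1.

1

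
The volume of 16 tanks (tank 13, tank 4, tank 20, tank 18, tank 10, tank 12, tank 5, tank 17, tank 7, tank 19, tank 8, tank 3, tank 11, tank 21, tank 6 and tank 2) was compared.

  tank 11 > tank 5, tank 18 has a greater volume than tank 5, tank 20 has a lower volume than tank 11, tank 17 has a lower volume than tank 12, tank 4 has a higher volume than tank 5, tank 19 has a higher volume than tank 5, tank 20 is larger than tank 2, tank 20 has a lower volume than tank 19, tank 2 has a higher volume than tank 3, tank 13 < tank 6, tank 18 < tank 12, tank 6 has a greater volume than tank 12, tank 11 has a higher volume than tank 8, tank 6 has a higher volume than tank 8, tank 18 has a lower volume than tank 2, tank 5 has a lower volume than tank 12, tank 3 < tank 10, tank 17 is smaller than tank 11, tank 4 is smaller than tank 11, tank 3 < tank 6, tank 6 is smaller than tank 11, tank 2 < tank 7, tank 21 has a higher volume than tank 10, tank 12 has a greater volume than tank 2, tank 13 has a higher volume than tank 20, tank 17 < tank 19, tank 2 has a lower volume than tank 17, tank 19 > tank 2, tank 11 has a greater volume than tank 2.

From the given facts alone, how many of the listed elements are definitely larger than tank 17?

4

From tank 17 the given relations immediately reach tank 12, tank 19, tank 11.
From those, tank 6 — 4 in total.
Nothing else is reachable above tank 17; 4 in all.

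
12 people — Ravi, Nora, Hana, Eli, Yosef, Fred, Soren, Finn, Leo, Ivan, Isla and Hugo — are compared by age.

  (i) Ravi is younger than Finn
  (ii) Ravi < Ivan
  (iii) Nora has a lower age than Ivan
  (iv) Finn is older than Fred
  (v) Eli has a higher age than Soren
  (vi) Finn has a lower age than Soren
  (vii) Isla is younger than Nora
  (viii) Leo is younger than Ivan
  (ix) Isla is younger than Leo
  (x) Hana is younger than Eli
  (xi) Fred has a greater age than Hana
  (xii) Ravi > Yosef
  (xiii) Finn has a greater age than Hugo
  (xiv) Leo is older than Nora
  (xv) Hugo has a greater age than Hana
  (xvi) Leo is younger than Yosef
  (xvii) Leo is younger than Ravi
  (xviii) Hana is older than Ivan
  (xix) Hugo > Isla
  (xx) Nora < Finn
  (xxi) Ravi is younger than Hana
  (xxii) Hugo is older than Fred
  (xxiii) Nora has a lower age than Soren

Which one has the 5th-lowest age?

Chaining the given pairs: Isla < Nora < Leo < Yosef < Ravi < Ivan < Hana < Fred < Hugo < Finn < Soren < Eli.
The 5th smallest is Ravi.

Ravi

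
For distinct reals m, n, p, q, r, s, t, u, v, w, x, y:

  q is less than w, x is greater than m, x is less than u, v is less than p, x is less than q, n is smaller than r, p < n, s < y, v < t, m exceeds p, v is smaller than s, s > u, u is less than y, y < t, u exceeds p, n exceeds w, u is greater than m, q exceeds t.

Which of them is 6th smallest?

Chaining the given pairs: v < p < m < x < u < s < y < t < q < w < n < r.
Counting 6 from the smallest end gives s.

s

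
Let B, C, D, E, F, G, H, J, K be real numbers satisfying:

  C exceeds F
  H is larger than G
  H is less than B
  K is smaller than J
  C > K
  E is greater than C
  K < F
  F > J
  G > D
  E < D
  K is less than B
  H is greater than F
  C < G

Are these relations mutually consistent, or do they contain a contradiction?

consistent

The single ordering K < J < F < C < E < D < G < H < B satisfies every listed relation, so no contradiction arises.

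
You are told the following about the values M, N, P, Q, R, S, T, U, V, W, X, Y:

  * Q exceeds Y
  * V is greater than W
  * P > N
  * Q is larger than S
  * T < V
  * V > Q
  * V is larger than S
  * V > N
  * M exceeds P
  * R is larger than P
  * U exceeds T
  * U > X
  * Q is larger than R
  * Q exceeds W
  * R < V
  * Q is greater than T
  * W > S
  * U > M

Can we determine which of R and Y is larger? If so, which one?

Following every chain through Y: above Y we get Q, V.
R is not reached, and no chain runs the other way from R to Y.
So the given relations leave the order of Y and R undetermined.

undetermined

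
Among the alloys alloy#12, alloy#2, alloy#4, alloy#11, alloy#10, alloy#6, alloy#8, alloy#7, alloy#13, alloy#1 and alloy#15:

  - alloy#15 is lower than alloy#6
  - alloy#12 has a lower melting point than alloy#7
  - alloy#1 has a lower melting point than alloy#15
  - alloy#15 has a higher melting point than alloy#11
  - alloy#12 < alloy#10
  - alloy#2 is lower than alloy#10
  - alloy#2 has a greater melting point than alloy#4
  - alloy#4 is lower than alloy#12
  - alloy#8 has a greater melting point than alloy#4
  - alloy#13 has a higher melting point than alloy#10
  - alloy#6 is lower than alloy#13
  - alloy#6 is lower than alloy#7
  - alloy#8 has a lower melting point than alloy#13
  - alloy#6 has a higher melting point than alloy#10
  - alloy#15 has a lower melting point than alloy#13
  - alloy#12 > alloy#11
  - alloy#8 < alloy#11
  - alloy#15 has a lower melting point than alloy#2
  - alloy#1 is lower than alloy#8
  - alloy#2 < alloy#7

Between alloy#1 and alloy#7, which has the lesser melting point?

alloy#1 < alloy#8 and alloy#8 < alloy#11 give alloy#1 < alloy#11.
Then alloy#11 < alloy#12 extends the chain to alloy#12.
With alloy#12 < alloy#10: alloy#1 < alloy#8 < alloy#11 < alloy#12 < alloy#10.
With alloy#10 < alloy#6: alloy#1 < alloy#8 < alloy#11 < alloy#12 < alloy#10 < alloy#6.
Then alloy#6 < alloy#7 extends the chain to alloy#7.
So alloy#1 < alloy#7; alloy#1 is the lower of the two.

alloy#1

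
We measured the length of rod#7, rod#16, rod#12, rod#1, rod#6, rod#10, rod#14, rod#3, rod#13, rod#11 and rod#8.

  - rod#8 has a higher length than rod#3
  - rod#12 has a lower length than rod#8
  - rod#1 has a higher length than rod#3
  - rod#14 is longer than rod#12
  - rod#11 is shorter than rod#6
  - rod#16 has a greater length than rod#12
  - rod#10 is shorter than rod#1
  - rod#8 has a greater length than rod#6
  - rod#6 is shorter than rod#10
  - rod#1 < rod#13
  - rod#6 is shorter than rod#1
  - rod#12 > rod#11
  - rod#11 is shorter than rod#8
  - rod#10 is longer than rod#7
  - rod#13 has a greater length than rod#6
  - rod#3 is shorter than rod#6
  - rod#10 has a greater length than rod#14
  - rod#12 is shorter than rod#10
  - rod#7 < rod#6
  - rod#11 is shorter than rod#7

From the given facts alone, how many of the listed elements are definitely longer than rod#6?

The elements the relations force above rod#6 are rod#10, rod#1, rod#13, rod#8 — no chain reaches any other.
That is 4.

4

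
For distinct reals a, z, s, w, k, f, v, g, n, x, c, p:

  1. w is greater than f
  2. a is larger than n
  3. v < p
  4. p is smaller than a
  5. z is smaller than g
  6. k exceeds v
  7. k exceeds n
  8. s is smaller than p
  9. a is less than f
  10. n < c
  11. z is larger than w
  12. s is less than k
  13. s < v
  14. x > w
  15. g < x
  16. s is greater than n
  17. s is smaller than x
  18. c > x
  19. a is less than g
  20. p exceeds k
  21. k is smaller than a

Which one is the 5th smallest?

Piecing the relations together gives one ordering: n < s < v < k < p < a < f < w < z < g < x < c.
Counting 5 from the smallest end gives p.

p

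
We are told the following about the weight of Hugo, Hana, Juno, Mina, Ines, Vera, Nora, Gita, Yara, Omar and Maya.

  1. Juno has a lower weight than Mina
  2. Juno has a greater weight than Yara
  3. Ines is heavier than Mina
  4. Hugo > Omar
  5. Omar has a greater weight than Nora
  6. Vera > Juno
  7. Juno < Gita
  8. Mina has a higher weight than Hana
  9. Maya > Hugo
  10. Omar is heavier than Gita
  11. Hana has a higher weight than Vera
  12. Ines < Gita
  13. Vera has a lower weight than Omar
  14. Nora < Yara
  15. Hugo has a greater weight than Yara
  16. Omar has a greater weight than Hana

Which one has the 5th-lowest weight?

Chaining the given pairs: Nora < Yara < Juno < Vera < Hana < Mina < Ines < Gita < Omar < Hugo < Maya.
The 5th smallest is Hana.

Hana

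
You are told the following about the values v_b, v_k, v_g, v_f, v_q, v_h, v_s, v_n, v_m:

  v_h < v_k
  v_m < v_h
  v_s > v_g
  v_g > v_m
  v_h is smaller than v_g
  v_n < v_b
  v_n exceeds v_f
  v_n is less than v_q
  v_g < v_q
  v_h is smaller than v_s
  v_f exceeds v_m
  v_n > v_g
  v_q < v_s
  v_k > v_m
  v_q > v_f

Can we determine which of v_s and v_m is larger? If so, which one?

Link the given pairs in sequence: v_m < v_g; v_g < v_n; v_n < v_q; v_q < v_s.
Chaining these gives v_m < v_g < v_n < v_q < v_s.
So v_s is larger.

v_s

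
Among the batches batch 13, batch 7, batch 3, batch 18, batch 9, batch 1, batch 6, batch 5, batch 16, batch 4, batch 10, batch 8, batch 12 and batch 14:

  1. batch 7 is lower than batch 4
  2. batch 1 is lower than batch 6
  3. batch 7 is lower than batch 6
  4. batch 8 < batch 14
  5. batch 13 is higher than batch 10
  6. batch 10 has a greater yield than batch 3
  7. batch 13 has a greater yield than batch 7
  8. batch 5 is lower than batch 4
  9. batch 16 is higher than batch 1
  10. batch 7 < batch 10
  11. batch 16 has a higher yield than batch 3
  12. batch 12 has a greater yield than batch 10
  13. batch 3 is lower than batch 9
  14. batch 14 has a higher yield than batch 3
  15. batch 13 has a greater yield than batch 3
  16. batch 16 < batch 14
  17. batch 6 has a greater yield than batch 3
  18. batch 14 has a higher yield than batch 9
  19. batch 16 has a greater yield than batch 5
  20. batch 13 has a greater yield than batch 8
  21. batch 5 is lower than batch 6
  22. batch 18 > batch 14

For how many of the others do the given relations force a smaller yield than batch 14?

6

From batch 14 the given relations immediately reach batch 3, batch 9, batch 8, batch 16.
From those, batch 1, batch 5 — 6 in total.
Nothing else is reachable below batch 14; 6 in all.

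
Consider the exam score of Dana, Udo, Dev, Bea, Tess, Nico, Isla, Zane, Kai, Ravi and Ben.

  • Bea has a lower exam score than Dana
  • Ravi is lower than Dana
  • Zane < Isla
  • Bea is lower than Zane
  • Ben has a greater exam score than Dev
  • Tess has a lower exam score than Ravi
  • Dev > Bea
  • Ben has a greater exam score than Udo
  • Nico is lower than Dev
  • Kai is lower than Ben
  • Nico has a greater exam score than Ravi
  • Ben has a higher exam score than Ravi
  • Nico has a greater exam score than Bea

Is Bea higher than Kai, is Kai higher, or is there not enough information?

Following every chain through Bea: above Bea we get Zane, Nico, Dev, Isla, Dana, Ben.
Kai is not reached, and no chain runs the other way from Kai to Bea.
So the given relations leave the order of Bea and Kai undetermined.

undetermined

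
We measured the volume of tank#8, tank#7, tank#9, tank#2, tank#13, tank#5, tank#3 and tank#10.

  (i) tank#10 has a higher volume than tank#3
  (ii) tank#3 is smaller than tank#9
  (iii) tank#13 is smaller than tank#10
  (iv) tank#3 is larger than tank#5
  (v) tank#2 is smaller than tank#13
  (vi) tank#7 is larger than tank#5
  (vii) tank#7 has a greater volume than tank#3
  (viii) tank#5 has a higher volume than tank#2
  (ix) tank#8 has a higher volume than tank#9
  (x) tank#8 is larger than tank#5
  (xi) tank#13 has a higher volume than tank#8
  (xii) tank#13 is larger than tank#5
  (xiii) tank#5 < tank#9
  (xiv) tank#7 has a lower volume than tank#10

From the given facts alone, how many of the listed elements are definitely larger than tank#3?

5

From tank#3 the given relations immediately reach tank#9, tank#7, tank#10.
From those, tank#8 — 4 in total.
From those, tank#13 — 5 in total.
Nothing else is reachable above tank#3; 5 in all.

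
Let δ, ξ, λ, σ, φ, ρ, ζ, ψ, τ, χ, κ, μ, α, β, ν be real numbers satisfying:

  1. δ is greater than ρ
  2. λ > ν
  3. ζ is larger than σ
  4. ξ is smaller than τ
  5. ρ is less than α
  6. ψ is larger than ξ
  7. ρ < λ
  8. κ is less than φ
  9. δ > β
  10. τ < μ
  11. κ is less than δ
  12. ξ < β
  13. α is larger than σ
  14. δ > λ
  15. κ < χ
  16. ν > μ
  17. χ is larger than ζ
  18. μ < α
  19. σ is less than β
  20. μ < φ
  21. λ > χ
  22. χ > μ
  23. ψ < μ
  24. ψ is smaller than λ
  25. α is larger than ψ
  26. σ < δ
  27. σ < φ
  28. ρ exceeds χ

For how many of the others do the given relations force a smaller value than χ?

7

From χ the given relations immediately reach ζ, κ, μ.
From those, σ, ψ, τ — 6 in total.
From those, ξ — 7 in total.
Nothing else is reachable below χ; 7 in all.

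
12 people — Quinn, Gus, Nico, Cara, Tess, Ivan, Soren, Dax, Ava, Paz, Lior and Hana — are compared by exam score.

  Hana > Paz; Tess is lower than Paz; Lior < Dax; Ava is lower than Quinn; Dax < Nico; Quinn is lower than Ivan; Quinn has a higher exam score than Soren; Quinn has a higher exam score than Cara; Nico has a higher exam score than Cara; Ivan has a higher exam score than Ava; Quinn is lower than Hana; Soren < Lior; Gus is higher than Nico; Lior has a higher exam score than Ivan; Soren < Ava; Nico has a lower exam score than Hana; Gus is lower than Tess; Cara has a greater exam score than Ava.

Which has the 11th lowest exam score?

Paz

The consecutive relations fix a unique order: Soren < Ava < Cara < Quinn < Ivan < Lior < Dax < Nico < Gus < Tess < Paz < Hana.
Counting 11 from the smallest end gives Paz.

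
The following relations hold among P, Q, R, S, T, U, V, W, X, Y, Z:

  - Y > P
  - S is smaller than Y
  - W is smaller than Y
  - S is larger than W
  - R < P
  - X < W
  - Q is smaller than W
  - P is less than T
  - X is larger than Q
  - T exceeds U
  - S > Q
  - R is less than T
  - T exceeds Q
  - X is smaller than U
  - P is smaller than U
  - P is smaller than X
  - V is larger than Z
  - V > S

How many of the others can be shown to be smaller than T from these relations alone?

From T the given relations immediately reach R, P, Q, U.
From those, X — 5 in total.
No other element is forced below T by the given relations, so the count is 5.

5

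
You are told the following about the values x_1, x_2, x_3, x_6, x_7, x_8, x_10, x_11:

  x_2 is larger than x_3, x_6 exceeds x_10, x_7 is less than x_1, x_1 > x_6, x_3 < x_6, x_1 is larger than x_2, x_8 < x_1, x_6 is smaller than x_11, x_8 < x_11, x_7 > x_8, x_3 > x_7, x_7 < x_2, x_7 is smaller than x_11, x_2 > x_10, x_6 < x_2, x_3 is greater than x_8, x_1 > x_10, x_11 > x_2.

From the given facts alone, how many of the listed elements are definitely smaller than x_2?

5

The elements the relations force below x_2 are x_8, x_7, x_10, x_3, x_6 — no chain reaches any other.
That is 5.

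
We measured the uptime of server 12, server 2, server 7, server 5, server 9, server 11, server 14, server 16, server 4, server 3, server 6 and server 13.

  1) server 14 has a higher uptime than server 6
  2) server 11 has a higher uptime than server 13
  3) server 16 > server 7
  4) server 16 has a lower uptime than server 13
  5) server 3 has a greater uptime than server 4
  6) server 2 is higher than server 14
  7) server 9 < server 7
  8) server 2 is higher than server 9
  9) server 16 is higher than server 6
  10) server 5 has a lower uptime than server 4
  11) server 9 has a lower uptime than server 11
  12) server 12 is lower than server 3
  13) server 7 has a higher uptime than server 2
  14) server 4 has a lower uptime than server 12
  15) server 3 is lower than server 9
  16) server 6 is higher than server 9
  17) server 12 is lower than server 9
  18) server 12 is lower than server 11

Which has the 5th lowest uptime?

server 9

The consecutive relations fix a unique order: server 5 < server 4 < server 12 < server 3 < server 9 < server 6 < server 14 < server 2 < server 7 < server 16 < server 13 < server 11.
Counting 5 from the smallest end gives server 9.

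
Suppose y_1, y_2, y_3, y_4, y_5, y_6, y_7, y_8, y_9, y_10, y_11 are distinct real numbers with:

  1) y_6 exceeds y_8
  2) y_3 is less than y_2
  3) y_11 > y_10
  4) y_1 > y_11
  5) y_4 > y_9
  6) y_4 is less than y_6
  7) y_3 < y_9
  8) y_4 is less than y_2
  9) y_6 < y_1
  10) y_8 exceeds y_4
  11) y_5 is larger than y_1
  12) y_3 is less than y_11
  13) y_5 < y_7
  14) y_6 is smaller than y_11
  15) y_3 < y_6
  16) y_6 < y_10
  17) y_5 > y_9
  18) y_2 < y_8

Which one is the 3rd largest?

y_1

Piecing the relations together gives one ordering: y_3 < y_9 < y_4 < y_2 < y_8 < y_6 < y_10 < y_11 < y_1 < y_5 < y_7.
Counting 3 from the largest end gives y_1.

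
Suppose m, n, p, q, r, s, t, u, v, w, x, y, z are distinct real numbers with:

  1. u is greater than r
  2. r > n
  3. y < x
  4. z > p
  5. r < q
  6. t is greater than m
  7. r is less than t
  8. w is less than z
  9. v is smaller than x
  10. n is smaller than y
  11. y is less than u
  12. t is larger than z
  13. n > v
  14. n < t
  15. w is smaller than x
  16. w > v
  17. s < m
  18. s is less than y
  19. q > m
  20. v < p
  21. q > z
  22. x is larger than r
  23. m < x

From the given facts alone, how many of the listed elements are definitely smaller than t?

8

Directly below t: m, z, n, r.
One step further: v, s, p, w (8 so far).
No other element is forced below t by the given relations, so the count is 8.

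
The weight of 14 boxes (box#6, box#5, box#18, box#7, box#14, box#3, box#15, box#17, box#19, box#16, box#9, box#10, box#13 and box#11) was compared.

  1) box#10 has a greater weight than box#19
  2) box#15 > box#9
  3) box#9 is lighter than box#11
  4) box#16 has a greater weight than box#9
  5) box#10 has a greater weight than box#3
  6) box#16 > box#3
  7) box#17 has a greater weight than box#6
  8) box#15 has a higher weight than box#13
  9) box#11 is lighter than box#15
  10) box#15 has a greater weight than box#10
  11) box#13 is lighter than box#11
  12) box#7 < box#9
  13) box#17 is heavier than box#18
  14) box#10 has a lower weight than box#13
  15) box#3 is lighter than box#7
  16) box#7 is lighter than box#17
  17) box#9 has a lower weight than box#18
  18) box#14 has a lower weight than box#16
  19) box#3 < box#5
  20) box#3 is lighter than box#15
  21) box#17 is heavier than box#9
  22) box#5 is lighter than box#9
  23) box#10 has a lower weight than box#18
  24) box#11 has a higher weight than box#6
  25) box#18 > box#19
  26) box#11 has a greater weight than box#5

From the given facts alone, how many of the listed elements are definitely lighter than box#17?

8

Directly below box#17: box#7, box#9, box#6, box#18.
One step further: box#3, box#19, box#5, box#10 (8 so far).
Nothing else is reachable below box#17; 8 in all.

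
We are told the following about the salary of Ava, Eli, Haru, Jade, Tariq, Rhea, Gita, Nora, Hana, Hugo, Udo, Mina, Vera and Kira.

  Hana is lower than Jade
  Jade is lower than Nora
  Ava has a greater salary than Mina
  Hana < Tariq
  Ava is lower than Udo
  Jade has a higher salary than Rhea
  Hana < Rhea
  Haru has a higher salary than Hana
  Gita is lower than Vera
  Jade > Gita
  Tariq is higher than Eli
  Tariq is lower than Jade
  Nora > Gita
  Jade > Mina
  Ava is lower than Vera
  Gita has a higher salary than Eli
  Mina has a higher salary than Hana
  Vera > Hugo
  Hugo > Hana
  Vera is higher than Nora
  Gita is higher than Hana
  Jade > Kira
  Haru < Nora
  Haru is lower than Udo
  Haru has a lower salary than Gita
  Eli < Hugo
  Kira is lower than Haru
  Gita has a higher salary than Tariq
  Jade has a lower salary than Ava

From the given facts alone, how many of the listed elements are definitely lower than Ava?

9

Directly below Ava: Mina, Jade.
One step further: Kira, Hana, Tariq, Gita, Rhea (7 so far).
One step further: Eli, Haru (9 so far).
Nothing else is reachable below Ava; 9 in all.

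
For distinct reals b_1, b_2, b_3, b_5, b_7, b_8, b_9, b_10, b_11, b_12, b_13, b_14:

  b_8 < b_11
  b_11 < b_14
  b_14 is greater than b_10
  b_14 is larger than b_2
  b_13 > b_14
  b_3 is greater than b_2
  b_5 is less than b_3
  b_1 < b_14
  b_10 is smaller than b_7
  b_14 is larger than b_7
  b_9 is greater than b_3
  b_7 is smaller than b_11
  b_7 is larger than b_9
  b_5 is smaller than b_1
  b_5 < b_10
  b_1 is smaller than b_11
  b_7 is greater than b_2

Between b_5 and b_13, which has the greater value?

b_5 < b_10 < b_7 < b_11 < b_14 < b_13, by transitivity through b_10, b_7, b_11, b_14.
So b_5 < b_13; b_13 is the larger of the two.

b_13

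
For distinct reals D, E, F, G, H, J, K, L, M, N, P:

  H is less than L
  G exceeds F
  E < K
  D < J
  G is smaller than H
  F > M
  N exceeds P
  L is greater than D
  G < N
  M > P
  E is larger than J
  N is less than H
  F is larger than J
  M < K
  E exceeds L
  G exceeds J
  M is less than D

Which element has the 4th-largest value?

H

The consecutive relations fix a unique order: P < M < D < J < F < G < N < H < L < E < K.
The 4th largest is H.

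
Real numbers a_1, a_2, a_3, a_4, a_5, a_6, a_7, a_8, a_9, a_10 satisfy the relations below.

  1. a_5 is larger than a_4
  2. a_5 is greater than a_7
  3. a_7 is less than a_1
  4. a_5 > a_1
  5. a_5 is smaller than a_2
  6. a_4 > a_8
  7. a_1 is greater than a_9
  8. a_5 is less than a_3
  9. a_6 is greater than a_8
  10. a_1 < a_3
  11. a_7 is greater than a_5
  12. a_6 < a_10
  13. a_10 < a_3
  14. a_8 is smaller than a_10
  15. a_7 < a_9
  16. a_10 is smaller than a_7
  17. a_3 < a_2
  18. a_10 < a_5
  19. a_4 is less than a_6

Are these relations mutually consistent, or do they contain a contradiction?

inconsistent

We have a_5 < a_7 stated directly, yet also a_7 < a_9 < a_1 < a_5 by chaining the others — so a_7 < a_5. Contradiction.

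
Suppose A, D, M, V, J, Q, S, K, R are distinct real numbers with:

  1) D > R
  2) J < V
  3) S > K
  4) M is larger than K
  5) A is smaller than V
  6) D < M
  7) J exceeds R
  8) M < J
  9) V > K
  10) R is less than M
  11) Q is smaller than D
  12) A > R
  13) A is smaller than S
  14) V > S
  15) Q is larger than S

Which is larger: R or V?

Chaining the given relations: R < A < S < Q < D < M < J < V.
So R < V; V is the larger of the two.

V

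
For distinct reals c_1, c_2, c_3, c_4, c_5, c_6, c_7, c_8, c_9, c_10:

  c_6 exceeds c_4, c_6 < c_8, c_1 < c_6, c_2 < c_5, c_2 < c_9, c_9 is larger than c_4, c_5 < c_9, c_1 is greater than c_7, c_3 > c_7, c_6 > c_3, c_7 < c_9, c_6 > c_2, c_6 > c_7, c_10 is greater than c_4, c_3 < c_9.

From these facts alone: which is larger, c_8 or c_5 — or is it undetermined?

Following every chain through c_5: above c_5 we get c_9; below c_5 we get c_2.
c_8 is not reached, and no chain runs the other way from c_8 to c_5.
So the given relations leave the order of c_5 and c_8 undetermined.

undetermined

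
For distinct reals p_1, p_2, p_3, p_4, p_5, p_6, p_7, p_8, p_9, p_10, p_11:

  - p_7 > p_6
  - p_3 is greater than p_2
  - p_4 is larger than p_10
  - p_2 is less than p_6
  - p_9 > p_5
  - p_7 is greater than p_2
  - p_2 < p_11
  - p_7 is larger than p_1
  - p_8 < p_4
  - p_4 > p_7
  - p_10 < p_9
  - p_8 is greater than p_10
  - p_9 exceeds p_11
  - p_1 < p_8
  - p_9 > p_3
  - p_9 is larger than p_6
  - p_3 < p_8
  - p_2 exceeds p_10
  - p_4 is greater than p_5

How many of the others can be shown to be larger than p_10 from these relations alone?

From p_10 the given relations immediately reach p_2, p_8, p_4, p_9.
From those, p_3, p_6, p_11, p_7 — 8 in total.
No other element is forced above p_10 by the given relations, so the count is 8.

8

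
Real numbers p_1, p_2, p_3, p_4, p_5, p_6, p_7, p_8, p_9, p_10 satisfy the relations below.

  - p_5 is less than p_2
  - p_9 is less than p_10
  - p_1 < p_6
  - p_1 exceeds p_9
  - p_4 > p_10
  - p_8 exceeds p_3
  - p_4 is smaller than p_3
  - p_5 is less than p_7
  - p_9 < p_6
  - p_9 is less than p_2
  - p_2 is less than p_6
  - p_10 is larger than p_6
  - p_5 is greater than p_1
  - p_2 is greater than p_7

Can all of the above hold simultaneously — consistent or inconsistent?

consistent

Every relation is compatible with p_9 < p_1 < p_5 < p_7 < p_2 < p_6 < p_10 < p_4 < p_3 < p_8; the set is consistent.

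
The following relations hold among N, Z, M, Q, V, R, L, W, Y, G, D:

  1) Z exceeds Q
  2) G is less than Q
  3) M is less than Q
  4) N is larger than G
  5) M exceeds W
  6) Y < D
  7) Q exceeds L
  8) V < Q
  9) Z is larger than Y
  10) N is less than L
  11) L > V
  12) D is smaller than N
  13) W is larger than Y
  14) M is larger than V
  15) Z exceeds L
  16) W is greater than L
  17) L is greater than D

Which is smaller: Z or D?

D

D < N and N < L give D < L.
With L < W: D < N < L < W.
With W < M: D < N < L < W < M.
Then M < Q extends the chain to Q.
Then Q < Z extends the chain to Z.
So D < Z; D is the smaller of the two.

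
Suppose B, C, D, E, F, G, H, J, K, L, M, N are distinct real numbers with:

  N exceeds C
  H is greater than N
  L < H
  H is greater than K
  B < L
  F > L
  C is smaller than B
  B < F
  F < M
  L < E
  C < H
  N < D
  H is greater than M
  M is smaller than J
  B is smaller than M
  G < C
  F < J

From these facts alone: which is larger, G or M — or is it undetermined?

M

Chaining the given relations: G < C < B < L < F < M.
So M is larger.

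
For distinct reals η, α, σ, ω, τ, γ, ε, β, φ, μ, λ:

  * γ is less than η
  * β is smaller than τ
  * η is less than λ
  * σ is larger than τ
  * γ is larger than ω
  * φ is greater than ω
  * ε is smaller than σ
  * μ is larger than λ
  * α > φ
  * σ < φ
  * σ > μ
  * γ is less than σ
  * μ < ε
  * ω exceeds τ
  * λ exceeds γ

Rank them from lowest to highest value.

Each adjacent pair is fixed by a given relation: β < τ; τ < ω; ω < γ; γ < η; η < λ; λ < μ; μ < ε; ε < σ; σ < φ; φ < α. Chaining them end to end gives the full order.

β < τ < ω < γ < η < λ < μ < ε < σ < φ < α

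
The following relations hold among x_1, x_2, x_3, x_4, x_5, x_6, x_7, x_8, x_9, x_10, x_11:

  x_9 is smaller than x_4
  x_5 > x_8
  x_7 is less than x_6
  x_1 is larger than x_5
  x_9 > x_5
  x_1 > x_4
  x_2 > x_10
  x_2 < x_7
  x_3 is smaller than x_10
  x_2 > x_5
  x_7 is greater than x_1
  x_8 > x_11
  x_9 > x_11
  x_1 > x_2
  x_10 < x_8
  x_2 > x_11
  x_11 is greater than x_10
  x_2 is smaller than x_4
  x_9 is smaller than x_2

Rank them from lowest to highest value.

x_3 < x_10 < x_11 < x_8 < x_5 < x_9 < x_2 < x_4 < x_1 < x_7 < x_6

Each adjacent pair is fixed by a given relation: x_3 < x_10; x_10 < x_11; x_11 < x_8; x_8 < x_5; x_5 < x_9; x_9 < x_2; x_2 < x_4; x_4 < x_1; x_1 < x_7; x_7 < x_6. Chaining them end to end gives the full order.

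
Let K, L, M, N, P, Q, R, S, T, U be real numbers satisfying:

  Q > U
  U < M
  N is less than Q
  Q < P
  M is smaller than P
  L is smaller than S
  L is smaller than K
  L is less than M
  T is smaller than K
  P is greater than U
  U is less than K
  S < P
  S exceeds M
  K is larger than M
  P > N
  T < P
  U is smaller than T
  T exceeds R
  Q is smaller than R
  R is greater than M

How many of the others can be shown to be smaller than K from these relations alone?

7

The elements the relations force below K are N, L, U, Q, M, R, T — no chain reaches any other.
That is 7.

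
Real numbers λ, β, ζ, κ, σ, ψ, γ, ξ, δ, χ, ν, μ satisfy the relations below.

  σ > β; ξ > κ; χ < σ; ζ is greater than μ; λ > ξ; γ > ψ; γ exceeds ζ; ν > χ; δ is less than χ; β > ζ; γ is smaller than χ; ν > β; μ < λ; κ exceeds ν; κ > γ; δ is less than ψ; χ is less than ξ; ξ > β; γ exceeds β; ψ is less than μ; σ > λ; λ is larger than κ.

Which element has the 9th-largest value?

Piecing the relations together gives one ordering: δ < ψ < μ < ζ < β < γ < χ < ν < κ < ξ < λ < σ.
The 9th largest is ζ.

ζ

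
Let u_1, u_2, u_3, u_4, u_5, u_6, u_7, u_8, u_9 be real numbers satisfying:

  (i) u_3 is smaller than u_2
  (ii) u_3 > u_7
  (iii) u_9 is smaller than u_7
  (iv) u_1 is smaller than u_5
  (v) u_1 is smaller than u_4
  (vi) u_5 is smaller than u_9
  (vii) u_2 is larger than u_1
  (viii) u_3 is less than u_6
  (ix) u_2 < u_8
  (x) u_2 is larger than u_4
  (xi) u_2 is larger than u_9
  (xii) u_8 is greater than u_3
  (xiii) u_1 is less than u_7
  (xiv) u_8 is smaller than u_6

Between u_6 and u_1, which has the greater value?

u_6

u_1 < u_5 < u_9 < u_7 < u_3 < u_2 < u_8 < u_6, by transitivity through u_5, u_9, u_7, u_3, u_2, u_8.
So u_1 < u_6; u_6 is the larger of the two.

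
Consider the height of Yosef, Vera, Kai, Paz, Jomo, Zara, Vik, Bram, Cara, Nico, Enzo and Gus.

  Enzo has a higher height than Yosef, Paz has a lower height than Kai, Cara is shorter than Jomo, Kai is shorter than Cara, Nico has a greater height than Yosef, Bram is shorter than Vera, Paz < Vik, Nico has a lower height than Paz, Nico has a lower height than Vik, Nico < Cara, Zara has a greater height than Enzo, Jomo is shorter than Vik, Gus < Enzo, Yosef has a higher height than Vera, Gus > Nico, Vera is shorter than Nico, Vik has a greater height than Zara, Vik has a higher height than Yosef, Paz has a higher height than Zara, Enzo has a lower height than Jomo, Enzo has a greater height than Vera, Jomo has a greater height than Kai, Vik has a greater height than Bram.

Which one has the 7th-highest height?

The consecutive relations fix a unique order: Bram < Vera < Yosef < Nico < Gus < Enzo < Zara < Paz < Kai < Cara < Jomo < Vik.
Counting 7 from the largest end gives Enzo.

Enzo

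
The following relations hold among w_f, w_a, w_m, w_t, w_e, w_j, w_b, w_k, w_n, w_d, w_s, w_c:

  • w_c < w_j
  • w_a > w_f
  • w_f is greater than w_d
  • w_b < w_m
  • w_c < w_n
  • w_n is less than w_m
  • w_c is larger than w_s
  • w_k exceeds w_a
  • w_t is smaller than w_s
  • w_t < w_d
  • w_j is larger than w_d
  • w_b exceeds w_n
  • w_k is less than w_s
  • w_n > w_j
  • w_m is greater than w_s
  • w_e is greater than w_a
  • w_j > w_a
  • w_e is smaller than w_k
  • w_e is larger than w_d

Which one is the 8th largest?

w_e

Piecing the relations together gives one ordering: w_t < w_d < w_f < w_a < w_e < w_k < w_s < w_c < w_j < w_n < w_b < w_m.
Counting 8 from the largest end gives w_e.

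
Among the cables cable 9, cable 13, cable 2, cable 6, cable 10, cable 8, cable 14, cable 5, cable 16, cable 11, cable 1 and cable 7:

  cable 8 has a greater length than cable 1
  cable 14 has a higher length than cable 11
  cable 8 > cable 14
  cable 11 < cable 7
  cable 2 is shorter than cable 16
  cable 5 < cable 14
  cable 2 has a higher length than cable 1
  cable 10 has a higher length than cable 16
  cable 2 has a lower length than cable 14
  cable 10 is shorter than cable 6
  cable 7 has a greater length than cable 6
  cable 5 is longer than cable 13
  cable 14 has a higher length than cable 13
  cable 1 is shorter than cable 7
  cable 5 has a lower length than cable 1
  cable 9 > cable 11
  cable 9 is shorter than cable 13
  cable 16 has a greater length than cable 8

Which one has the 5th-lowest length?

The consecutive relations fix a unique order: cable 11 < cable 9 < cable 13 < cable 5 < cable 1 < cable 2 < cable 14 < cable 8 < cable 16 < cable 10 < cable 6 < cable 7.
The 5th smallest is cable 1.

cable 1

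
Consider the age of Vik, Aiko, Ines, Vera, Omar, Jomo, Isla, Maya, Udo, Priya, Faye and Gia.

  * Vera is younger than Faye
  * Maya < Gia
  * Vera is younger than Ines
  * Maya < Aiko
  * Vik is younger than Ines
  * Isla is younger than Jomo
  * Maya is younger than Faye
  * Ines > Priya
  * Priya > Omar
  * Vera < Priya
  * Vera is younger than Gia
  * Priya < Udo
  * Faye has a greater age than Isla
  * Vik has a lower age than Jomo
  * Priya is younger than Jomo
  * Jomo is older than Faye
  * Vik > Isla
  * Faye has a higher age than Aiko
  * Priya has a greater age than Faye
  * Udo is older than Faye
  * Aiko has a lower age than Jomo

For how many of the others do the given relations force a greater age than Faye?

4

Directly above Faye: Priya, Jomo, Udo.
One step further: Ines (4 so far).
Nothing else is reachable above Faye; 4 in all.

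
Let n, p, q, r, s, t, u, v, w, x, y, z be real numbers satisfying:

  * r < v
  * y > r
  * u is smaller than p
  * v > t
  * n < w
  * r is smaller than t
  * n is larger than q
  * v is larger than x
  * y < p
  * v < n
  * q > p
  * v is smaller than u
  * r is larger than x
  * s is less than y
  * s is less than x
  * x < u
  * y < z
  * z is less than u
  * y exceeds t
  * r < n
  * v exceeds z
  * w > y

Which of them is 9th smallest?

The consecutive relations fix a unique order: s < x < r < t < y < z < v < u < p < q < n < w.
Counting 9 from the smallest end gives p.

p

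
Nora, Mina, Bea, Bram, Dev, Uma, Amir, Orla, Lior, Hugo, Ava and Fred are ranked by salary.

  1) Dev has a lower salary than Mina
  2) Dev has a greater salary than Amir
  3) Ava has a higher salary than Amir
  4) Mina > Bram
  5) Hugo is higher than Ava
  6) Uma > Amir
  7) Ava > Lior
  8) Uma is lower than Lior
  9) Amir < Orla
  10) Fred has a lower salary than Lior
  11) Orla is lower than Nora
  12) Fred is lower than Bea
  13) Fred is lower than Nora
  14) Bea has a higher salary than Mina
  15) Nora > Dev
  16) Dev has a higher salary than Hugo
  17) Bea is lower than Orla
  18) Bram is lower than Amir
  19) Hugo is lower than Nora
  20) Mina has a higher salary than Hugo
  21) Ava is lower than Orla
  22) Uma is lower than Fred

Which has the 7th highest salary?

Ava

Chaining the given pairs: Bram < Amir < Uma < Fred < Lior < Ava < Hugo < Dev < Mina < Bea < Orla < Nora.
The 7th largest is Ava.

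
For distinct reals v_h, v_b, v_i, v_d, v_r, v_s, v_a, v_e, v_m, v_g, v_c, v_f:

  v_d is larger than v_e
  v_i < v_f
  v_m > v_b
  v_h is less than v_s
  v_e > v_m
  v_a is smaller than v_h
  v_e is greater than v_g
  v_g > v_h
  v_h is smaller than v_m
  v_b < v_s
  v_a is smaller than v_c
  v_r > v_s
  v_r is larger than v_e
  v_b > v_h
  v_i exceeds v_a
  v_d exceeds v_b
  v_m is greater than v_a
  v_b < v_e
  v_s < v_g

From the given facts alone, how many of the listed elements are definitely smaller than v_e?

6

Directly below v_e: v_b, v_m, v_g.
One step further: v_a, v_h, v_s (6 so far).
No other element is forced below v_e by the given relations, so the count is 6.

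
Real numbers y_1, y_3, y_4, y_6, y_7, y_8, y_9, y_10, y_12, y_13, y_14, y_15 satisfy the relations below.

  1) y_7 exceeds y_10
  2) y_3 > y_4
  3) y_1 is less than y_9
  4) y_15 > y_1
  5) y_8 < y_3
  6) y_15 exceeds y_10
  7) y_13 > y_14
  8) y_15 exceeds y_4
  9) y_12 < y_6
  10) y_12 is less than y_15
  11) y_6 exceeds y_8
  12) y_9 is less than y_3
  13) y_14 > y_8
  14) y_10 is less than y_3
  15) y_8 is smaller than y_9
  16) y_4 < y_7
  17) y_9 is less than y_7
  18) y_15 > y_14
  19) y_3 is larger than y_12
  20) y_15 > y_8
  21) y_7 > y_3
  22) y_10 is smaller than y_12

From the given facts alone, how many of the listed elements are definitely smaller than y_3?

From y_3 the given relations immediately reach y_10, y_4, y_8, y_12, y_9.
From those, y_1 — 6 in total.
No other element is forced below y_3 by the given relations, so the count is 6.

6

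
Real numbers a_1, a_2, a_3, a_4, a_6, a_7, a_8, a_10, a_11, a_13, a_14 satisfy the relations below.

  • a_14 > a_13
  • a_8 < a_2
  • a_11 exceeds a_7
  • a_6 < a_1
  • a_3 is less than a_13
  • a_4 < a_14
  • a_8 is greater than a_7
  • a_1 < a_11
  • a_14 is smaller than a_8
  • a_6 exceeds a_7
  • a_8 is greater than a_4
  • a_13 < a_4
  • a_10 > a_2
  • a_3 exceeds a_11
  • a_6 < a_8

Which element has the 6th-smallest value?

Chaining the given pairs: a_7 < a_6 < a_1 < a_11 < a_3 < a_13 < a_4 < a_14 < a_8 < a_2 < a_10.
Counting 6 from the smallest end gives a_13.

a_13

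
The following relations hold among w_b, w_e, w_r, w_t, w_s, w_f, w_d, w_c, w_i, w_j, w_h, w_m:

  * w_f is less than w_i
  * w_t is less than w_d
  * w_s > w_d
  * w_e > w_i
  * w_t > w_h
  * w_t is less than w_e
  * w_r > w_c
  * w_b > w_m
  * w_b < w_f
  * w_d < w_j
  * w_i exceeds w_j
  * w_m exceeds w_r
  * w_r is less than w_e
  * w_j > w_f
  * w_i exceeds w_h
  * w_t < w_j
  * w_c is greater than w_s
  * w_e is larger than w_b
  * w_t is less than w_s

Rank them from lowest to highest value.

w_h < w_t < w_d < w_s < w_c < w_r < w_m < w_b < w_f < w_j < w_i < w_e

Each adjacent pair is fixed by a given relation: w_h < w_t; w_t < w_d; w_d < w_s; w_s < w_c; w_c < w_r; w_r < w_m; w_m < w_b; w_b < w_f; w_f < w_j; w_j < w_i; w_i < w_e. Chaining them end to end gives the full order.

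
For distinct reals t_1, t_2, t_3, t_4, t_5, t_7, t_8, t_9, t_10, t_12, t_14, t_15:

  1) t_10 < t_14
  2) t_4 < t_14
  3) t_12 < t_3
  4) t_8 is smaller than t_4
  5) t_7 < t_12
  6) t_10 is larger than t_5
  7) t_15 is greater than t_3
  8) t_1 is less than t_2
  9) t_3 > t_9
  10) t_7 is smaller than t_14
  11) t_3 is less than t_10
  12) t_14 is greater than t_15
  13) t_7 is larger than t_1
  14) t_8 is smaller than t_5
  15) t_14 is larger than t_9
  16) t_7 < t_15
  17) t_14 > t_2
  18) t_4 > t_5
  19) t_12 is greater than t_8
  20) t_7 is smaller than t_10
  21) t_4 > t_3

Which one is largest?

t_14

Chaining downward from t_14: directly below it, t_9, t_2, t_7, t_4, t_15, t_10; then t_1, t_8, t_5, t_3; then t_12.
That covers every other element, and nothing is given above t_14, so t_14 is the largest.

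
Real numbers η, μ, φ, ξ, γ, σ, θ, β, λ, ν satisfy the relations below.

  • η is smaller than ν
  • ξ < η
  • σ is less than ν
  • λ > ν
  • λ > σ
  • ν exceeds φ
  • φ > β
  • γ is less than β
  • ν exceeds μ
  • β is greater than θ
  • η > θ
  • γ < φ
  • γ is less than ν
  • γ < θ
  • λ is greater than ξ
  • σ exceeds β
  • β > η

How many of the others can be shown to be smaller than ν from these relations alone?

Directly below ν: γ, η, μ, σ, φ.
One step further: ξ, θ, β (8 so far).
Nothing else is reachable below ν; 8 in all.

8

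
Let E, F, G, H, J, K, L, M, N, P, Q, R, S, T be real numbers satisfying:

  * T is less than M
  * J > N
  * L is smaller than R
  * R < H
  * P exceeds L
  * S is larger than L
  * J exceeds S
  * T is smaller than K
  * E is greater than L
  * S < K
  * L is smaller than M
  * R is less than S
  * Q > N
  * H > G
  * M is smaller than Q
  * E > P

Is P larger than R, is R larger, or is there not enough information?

undetermined

Following every chain through R: above R we get H, S, J, K; below R we get L.
P is not reached, and no chain runs the other way from P to R.
So the given relations leave the order of R and P undetermined.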